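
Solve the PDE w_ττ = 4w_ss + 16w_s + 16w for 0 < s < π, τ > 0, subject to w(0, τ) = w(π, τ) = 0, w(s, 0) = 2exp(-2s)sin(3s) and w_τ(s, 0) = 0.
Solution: Substitute w = exp(-2s)u.
Then w_s = exp(-2s)(u_s - 2u), w_ss = exp(-2s)(u_ss - 4u_s + 4u), w_ττ = exp(-2s)u_ττ; substituting and dividing by exp(-2s), the lower-order terms cancel: u_ττ = 4u_ss (standard wave equation).
Data for u: u(s,0) = exp(2s)w(s,0) = 2sin(3s); u_τ(s,0) = exp(2s)w_τ(s,0) = 0. The boundary conditions carry over: u(0,τ) = u(π,τ) = 0.
Separating variables: u = Σ [A_n cos(ω_n τ) + B_n sin(ω_n τ)] sin(ns), ω_n = 2n. From ICs: A_3=2.
So u(s,τ) = 2sin(3s)cos(6τ), and w(s,τ) = exp(-2s)u(s,τ).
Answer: w(s, τ) = 2exp(-2s)sin(3s)cos(6τ)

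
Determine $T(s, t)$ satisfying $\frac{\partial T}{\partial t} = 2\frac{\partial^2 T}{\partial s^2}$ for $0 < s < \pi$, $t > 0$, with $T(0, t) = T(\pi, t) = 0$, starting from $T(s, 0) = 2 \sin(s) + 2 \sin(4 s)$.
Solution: Separating variables: $T = \sum c_n e^{-2n^2t} \sin(ns)$. From $T(s,0) = 2 \sin(s) + 2 \sin(4 s)$: $c_1=2, c_4=2$.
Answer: $T(s, t) = 2 e^{-2 t} \sin(s) + 2 e^{-32 t} \sin(4 s)$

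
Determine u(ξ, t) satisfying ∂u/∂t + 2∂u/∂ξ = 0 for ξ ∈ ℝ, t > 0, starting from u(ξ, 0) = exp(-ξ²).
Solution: By method of characteristics (waves move right with speed 2):
Along characteristics ξ - 2t = const, u is constant, so u(ξ,t) = f(ξ - 2t) with f = u(·, 0).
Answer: u(ξ, t) = exp(-(-2t + ξ)²)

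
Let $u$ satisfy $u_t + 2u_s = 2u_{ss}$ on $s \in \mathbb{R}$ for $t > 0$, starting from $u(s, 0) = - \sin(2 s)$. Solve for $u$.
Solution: Moving frame: $\eta = s - 2t$, $\sigma = t$, $u = w(\eta,\sigma)$, so $u_t = w_{\sigma} - 2w_{\eta}$ and $u_{ss} = w_{\eta\eta}$.
Hence $u_t + 2u_s = w_{\sigma}$ and the PDE becomes the heat equation $w_{\sigma} = 2w_{\eta\eta}$ on $\eta \in \mathbb{R}$.
Initial data: $w(\eta,0) = u(\eta,0) = - \sin(2 \eta)$. Each mode $\sin(n\eta)$ decays as $e^{-2n^2\sigma}$ on $\mathbb{R}$, so $w(\eta,\sigma) = \sum c_n e^{-2n^2\sigma} \sin(n\eta)$ with $c_2=-1$: $w(\eta,\sigma) = - e^{-8 \sigma} \sin(2 \eta)$.
Substituting back: $u(s,t) = w(s - 2t, t)$.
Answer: $u(s, t) = - e^{-8 t} \sin(2 s - 4 t)$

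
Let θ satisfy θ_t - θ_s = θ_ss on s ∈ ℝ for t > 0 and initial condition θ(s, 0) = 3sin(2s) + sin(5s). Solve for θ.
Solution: Moving frame: η = s + t, σ = t, θ = u(η,σ), so θ_t = u_σ + u_η and θ_ss = u_ηη.
Hence θ_t - θ_s = u_σ and the PDE becomes the heat equation u_σ = u_ηη on η ∈ ℝ.
Initial data: u(η,0) = θ(η,0) = 3sin(2η) + sin(5η). Each mode sin(nη) decays as exp(-n²σ) on ℝ, so u(η,σ) = Σ c_n exp(-n²σ) sin(nη) with c_2=3, c_5=1: u(η,σ) = 3exp(-4σ)sin(2η) + exp(-25σ)sin(5η).
Substituting back: θ(s,t) = u(s + t, t).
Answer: θ(s, t) = 3exp(-4t)sin(2s + 2t) + exp(-25t)sin(5s + 5t)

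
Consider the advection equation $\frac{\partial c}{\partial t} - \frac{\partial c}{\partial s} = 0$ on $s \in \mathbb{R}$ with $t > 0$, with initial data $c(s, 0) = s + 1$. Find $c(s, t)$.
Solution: By characteristics ($ds/dt = -1$), $c(s,t) = f(s + t)$ with $f = c( \cdot , 0)$.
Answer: $c(s, t) = s + t + 1$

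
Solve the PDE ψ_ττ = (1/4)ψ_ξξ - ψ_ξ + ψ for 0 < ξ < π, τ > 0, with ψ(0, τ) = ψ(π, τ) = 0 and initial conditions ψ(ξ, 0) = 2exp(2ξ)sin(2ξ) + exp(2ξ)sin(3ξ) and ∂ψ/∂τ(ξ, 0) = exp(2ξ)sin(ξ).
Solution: Substitute ψ = exp(2ξ)u, i.e. u = exp(-2ξ)ψ.
By the product rule, ψ_ξ = exp(2ξ)(u_ξ + 2u), ψ_ξξ = exp(2ξ)(u_ξξ + 4u_ξ + 4u), ψ_ττ = exp(2ξ)u_ττ.
Substituting into the PDE and dividing by exp(2ξ): u_ττ = (1/4)(u_ξξ + 4u_ξ + 4u) - (u_ξ + 2u) + u.
The lower-order terms cancel, leaving the standard wave equation u_ττ = (1/4)u_ξξ.
Initial data for u: u(ξ,0) = exp(-2ξ)ψ(ξ,0) = 2sin(2ξ) + sin(3ξ); u_τ(ξ,0) = exp(-2ξ)ψ_τ(ξ,0) = sin(ξ). The boundary conditions carry over: u(0,τ) = u(π,τ) = 0.
Solve for u:
  Using separation of variables u = X(ξ)T(τ):
  Eigenfunctions: sin(nξ), n = 1, 2, 3, ...
  General solution: u(ξ, τ) = Σ [A_n cos(n τ/2) + B_n sin(n τ/2)] sin(nξ)
  From u(ξ,0) = 2sin(2ξ) + sin(3ξ): A_2=2, A_3=1. From u_τ(ξ,0) = sin(ξ), using u_τ(ξ,0) = Σ ω_n B_n sin(nξ) with ω_n = n/2: B_1 = 1/(1/2) = 2.
Hence u(ξ,τ) = 2sin(ξ)sin(τ/2) + 2sin(2ξ)cos(τ) + sin(3ξ)cos(3τ/2).
Transform back: ψ(ξ,τ) = exp(2ξ)u(ξ,τ).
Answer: ψ(ξ, τ) = 2exp(2ξ)sin(ξ)sin(τ/2) + 2exp(2ξ)sin(2ξ)cos(τ) + exp(2ξ)sin(3ξ)cos(3τ/2)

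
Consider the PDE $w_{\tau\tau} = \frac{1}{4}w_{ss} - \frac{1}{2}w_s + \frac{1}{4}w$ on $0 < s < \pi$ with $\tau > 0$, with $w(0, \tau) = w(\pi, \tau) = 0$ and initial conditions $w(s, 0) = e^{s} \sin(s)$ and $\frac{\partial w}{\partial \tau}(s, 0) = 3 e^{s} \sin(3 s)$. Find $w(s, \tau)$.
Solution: Substitute $w = e^{s}u$.
Then $w_s = e^{s}(u_s + u)$, $w_{ss} = e^{s}(u_{ss} + 2u_s + u)$, $w_{\tau\tau} = e^{s}u_{\tau\tau}$; substituting and dividing by $e^{s}$, the lower-order terms cancel: $u_{\tau\tau} = \frac{1}{4}u_{ss}$ (standard wave equation).
Data for $u$: $u(s,0) = e^{-s}w(s,0) = \sin(s)$; $u_{\tau}(s,0) = e^{-s}w_{\tau}(s,0) = 3 \sin(3 s)$. The boundary conditions carry over: $u(0,\tau) = u(\pi,\tau) = 0$.
Separating variables: $u = \sum [A_n \cos(\omega_n \tau) + B_n \sin(\omega_n \tau)] \sin(ns)$, $\omega_n = n/2$. From ICs ($B_n$ = velocity coefficient / $\omega_n$): $A_1=1, B_3=2$.
So $u(s,\tau) = \sin(s) \cos(\tau/2) + 2 \sin(3 s) \sin(3 \tau/2)$, and $w(s,\tau) = e^{s}u(s,\tau)$.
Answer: $w(s, \tau) = 2 e^{s} \sin(3 \tau/2) \sin(3 s) + e^{s} \sin(s) \cos(\tau/2)$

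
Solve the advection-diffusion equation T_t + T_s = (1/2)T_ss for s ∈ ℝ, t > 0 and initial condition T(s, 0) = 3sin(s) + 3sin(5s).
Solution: Change to a moving frame: let η = s - t, σ = t and write T(s,t) = u(η,σ).
By the chain rule T_t = u_σ - u_η, T_s = u_η, T_ss = u_ηη.
Then T_t + T_s = u_σ: the advection term cancels and the PDE becomes the heat equation u_σ = (1/2)u_ηη on η ∈ ℝ.
Initial data: u(η,0) = T(η,0) = 3sin(η) + 3sin(5η).
On η ∈ ℝ each mode satisfies (sin(nη))″ = -n² sin(nη), so exp(-n²σ/2) sin(nη) solves the heat equation; by superposition u(η,σ) = Σ c_n exp(-n²σ/2) sin(nη).
Reading off the coefficients: c_1=3, c_5=3, so u(η,σ) = 3exp(-σ/2)sin(η) + 3exp(-25σ/2)sin(5η).
Substituting back η = s - t, σ = t: T(s,t) = u(s - t, t).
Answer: T(s, t) = 3exp(-t/2)sin(s - t) + 3exp(-25t/2)sin(5s - 5t)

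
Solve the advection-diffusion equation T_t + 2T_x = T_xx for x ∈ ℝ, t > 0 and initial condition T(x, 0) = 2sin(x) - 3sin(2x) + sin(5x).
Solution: Moving frame: η = x - 2t, σ = t, T = u(η,σ), so T_t = u_σ - 2u_η and T_xx = u_ηη.
Hence T_t + 2T_x = u_σ and the PDE becomes the heat equation u_σ = u_ηη on η ∈ ℝ.
Initial data: u(η,0) = T(η,0) = 2sin(η) - 3sin(2η) + sin(5η). Each mode sin(nη) decays as exp(-n²σ) on ℝ, so u(η,σ) = Σ c_n exp(-n²σ) sin(nη) with c_1=2, c_2=-3, c_5=1: u(η,σ) = 2exp(-σ)sin(η) - 3exp(-4σ)sin(2η) + exp(-25σ)sin(5η).
Substituting back: T(x,t) = u(x - 2t, t).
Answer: T(x, t) = -2exp(-t)sin(2t - x) + 3exp(-4t)sin(4t - 2x) - exp(-25t)sin(10t - 5x)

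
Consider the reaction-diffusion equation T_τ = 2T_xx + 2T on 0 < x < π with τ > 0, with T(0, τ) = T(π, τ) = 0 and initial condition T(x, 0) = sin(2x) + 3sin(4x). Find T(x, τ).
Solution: Substitute T = exp(2τ)u.
Then T_τ = exp(2τ)(u_τ + 2u), T_xx = exp(2τ)u_xx; substituting and dividing by exp(2τ), the lower-order terms cancel: u_τ = 2u_xx (standard heat equation).
Data for u: u(x,0) = T(x,0) = sin(2x) + 3sin(4x). The boundary conditions carry over: u(0,τ) = u(π,τ) = 0.
Separating variables: u = Σ c_n exp(-2n²τ) sin(nx). From u(x,0) = sin(2x) + 3sin(4x): c_2=1, c_4=3.
So u(x,τ) = exp(-8τ)sin(2x) + 3exp(-32τ)sin(4x), and T(x,τ) = exp(2τ)u(x,τ).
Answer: T(x, τ) = exp(-6τ)sin(2x) + 3exp(-30τ)sin(4x)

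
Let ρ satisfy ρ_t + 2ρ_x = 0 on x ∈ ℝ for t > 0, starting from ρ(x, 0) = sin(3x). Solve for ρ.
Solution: By characteristics (dx/dt = 2), ρ(x,t) = f(x - 2t) with f = ρ(·, 0).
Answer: ρ(x, t) = -sin(6t - 3x)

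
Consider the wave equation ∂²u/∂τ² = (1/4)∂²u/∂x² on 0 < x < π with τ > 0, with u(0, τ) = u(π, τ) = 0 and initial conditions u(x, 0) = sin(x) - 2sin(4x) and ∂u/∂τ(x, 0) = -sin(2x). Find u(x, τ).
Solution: Separating variables: u = Σ [A_n cos(ω_n τ) + B_n sin(ω_n τ)] sin(nx), ω_n = n/2. From ICs (B_n = velocity coefficient / ω_n): A_1=1, A_4=-2, B_2=-1.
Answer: u(x, τ) = sin(x)cos(τ/2) - sin(2x)sin(τ) - 2sin(4x)cos(2τ)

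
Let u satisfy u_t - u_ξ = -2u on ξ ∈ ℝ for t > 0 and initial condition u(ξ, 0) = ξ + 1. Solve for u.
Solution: Substitute u = exp(-2t)w.
Then u_t = exp(-2t)(w_t - 2w), u_ξ = exp(-2t)w_ξ; substituting and dividing by exp(-2t), the lower-order terms cancel: w_t - w_ξ = 0 (standard advection equation).
Data for w: w(ξ,0) = u(ξ,0) = ξ + 1.
By characteristics (dξ/dt = -1), w(ξ,t) = f(ξ + t) with f = w(·, 0).
So w(ξ,t) = t + ξ + 1, and u(ξ,t) = exp(-2t)w(ξ,t).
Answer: u(ξ, t) = texp(-2t) + ξexp(-2t) + exp(-2t)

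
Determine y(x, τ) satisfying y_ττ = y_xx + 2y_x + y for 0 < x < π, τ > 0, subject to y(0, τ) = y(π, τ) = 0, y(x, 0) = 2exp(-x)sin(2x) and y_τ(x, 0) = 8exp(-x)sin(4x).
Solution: Substitute y = exp(-x)u.
Then y_x = exp(-x)(u_x - u), y_xx = exp(-x)(u_xx - 2u_x + u), y_ττ = exp(-x)u_ττ; substituting and dividing by exp(-x), the lower-order terms cancel: u_ττ = u_xx (standard wave equation).
Data for u: u(x,0) = exp(x)y(x,0) = 2sin(2x); u_τ(x,0) = exp(x)y_τ(x,0) = 8sin(4x). The boundary conditions carry over: u(0,τ) = u(π,τ) = 0.
Separating variables: u = Σ [A_n cos(ω_n τ) + B_n sin(ω_n τ)] sin(nx), ω_n = n. From ICs (B_n = velocity coefficient / ω_n): A_2=2, B_4=2.
So u(x,τ) = 2sin(2x)cos(2τ) + 2sin(4x)sin(4τ), and y(x,τ) = exp(-x)u(x,τ).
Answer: y(x, τ) = 2exp(-x)sin(2x)cos(2τ) + 2exp(-x)sin(4x)sin(4τ)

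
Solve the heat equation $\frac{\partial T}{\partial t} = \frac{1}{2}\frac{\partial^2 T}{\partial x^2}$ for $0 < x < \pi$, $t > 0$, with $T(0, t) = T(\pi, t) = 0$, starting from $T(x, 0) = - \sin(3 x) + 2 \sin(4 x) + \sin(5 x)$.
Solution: Separating variables: $T = \sum c_n e^{-n^2t/2} \sin(nx)$. From $T(x,0) = - \sin(3 x) + 2 \sin(4 x) + \sin(5 x)$: $c_3=-1, c_4=2, c_5=1$.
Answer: $T(x, t) = 2 e^{-8 t} \sin(4 x) -  e^{-9 t/2} \sin(3 x) + e^{-25 t/2} \sin(5 x)$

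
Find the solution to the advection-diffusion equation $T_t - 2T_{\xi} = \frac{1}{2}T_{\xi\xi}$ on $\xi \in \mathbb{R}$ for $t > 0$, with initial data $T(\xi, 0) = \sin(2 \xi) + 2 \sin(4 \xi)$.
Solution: Moving frame: $\eta = \xi + 2t$, $\sigma = t$, $T = u(\eta,\sigma)$, so $T_t = u_{\sigma} + 2u_{\eta}$ and $T_{\xi\xi} = u_{\eta\eta}$.
Hence $T_t - 2T_{\xi} = u_{\sigma}$ and the PDE becomes the heat equation $u_{\sigma} = \frac{1}{2}u_{\eta\eta}$ on $\eta \in \mathbb{R}$.
Initial data: $u(\eta,0) = T(\eta,0) = \sin(2 \eta) + 2 \sin(4 \eta)$. Each mode $\sin(n\eta)$ decays as $e^{-n^2\sigma/2}$ on $\mathbb{R}$, so $u(\eta,\sigma) = \sum c_n e^{-n^2\sigma/2} \sin(n\eta)$ with $c_2=1, c_4=2$: $u(\eta,\sigma) = e^{-2 \sigma} \sin(2 \eta) + 2 e^{-8 \sigma} \sin(4 \eta)$.
Substituting back: $T(\xi,t) = u(\xi + 2t, t)$.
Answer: $T(\xi, t) = e^{-2 t} \sin(2 \xi + 4 t) + 2 e^{-8 t} \sin(4 \xi + 8 t)$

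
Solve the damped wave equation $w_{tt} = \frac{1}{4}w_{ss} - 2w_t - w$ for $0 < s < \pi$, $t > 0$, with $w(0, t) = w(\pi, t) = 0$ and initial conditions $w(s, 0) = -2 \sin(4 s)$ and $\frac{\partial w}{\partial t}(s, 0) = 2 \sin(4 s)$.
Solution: Substitute $w = e^{-t}u$.
Then $w_t = e^{-t}(u_t - u)$, $w_{tt} = e^{-t}(u_{tt} - 2u_t + u)$, $w_{ss} = e^{-t}u_{ss}$; substituting and dividing by $e^{-t}$, the lower-order terms cancel: $u_{tt} = \frac{1}{4}u_{ss}$ (standard wave equation).
Data for $u$: $u(s,0) = w(s,0) = -2 \sin(4 s)$; $u_t(s,0) = w_t(s,0) + w(s,0) = 0$. The boundary conditions carry over: $u(0,t) = u(\pi,t) = 0$.
Separating variables: $u = \sum [A_n \cos(\omega_n t) + B_n \sin(\omega_n t)] \sin(ns)$, $\omega_n = n/2$. From ICs: $A_4=-2$.
So $u(s,t) = -2 \sin(4 s) \cos(2 t)$, and $w(s,t) = e^{-t}u(s,t)$.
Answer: $w(s, t) = -2 e^{-t} \sin(4 s) \cos(2 t)$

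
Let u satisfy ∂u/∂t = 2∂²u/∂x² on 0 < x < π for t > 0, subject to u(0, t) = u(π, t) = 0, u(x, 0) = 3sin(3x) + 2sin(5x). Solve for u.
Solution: Using separation of variables u = X(x)T(t):
Eigenfunctions: sin(nx), n = 1, 2, 3, ...
General solution: u(x, t) = Σ c_n sin(nx) exp(-2n² t)
Matching u(x,0) = 3sin(3x) + 2sin(5x) term by term: c_3=3, c_5=2.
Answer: u(x, t) = 3exp(-18t)sin(3x) + 2exp(-50t)sin(5x)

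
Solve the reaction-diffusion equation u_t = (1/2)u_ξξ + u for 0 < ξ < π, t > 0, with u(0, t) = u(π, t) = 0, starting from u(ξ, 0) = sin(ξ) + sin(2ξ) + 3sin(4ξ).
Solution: Substitute u = exp(t)w.
Then u_t = exp(t)(w_t + w), u_ξξ = exp(t)w_ξξ; substituting and dividing by exp(t), the lower-order terms cancel: w_t = (1/2)w_ξξ (standard heat equation).
Data for w: w(ξ,0) = u(ξ,0) = sin(ξ) + sin(2ξ) + 3sin(4ξ). The boundary conditions carry over: w(0,t) = w(π,t) = 0.
Separating variables: w = Σ c_n exp(-n²t/2) sin(nξ). From w(ξ,0) = sin(ξ) + sin(2ξ) + 3sin(4ξ): c_1=1, c_2=1, c_4=3.
So w(ξ,t) = exp(-2t)sin(2ξ) + 3exp(-8t)sin(4ξ) + exp(-t/2)sin(ξ), and u(ξ,t) = exp(t)w(ξ,t).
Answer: u(ξ, t) = exp(t/2)sin(ξ) + exp(-t)sin(2ξ) + 3exp(-7t)sin(4ξ)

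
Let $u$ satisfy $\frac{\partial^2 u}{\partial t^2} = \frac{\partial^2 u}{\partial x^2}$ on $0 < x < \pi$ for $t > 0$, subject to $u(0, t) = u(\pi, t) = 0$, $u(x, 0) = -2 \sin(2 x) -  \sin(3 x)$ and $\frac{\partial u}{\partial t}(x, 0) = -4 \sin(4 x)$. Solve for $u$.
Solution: Separating variables: $u = \sum [A_n \cos(\omega_n t) + B_n \sin(\omega_n t)] \sin(nx)$, $\omega_n = n$. From ICs ($B_n$ = velocity coefficient / $\omega_n$): $A_2=-2, A_3=-1, B_4=-1$.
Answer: $u(x, t) = - \sin(4 t) \sin(4 x) - 2 \sin(2 x) \cos(2 t) -  \sin(3 x) \cos(3 t)$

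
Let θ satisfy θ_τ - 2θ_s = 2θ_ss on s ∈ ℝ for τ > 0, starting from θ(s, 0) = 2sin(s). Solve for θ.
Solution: Change to a moving frame: let η = s + 2τ, σ = τ and write θ(s,τ) = u(η,σ).
By the chain rule θ_τ = u_σ + 2u_η, θ_s = u_η, θ_ss = u_ηη.
Then θ_τ - 2θ_s = u_σ: the advection term cancels and the PDE becomes the heat equation u_σ = 2u_ηη on η ∈ ℝ.
Initial data: u(η,0) = θ(η,0) = 2sin(η).
On η ∈ ℝ each mode satisfies (sin(nη))″ = -n² sin(nη), so exp(-2n²σ) sin(nη) solves the heat equation; by superposition u(η,σ) = Σ c_n exp(-2n²σ) sin(nη).
Reading off the coefficients: c_1=2, so u(η,σ) = 2exp(-2σ)sin(η).
Substituting back η = s + 2τ, σ = τ: θ(s,τ) = u(s + 2τ, τ).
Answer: θ(s, τ) = 2exp(-2τ)sin(s + 2τ)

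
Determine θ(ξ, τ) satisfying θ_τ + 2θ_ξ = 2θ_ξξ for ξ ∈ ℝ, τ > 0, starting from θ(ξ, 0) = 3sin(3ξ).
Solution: Change to a moving frame: let η = ξ - 2τ, σ = τ and write θ(ξ,τ) = u(η,σ).
By the chain rule θ_τ = u_σ - 2u_η, θ_ξ = u_η, θ_ξξ = u_ηη.
Then θ_τ + 2θ_ξ = u_σ: the advection term cancels and the PDE becomes the heat equation u_σ = 2u_ηη on η ∈ ℝ.
Initial data: u(η,0) = θ(η,0) = 3sin(3η).
On η ∈ ℝ each mode satisfies (sin(nη))″ = -n² sin(nη), so exp(-2n²σ) sin(nη) solves the heat equation; by superposition u(η,σ) = Σ c_n exp(-2n²σ) sin(nη).
Reading off the coefficients: c_3=3, so u(η,σ) = 3exp(-18σ)sin(3η).
Substituting back η = ξ - 2τ, σ = τ: θ(ξ,τ) = u(ξ - 2τ, τ).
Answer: θ(ξ, τ) = 3exp(-18τ)sin(3ξ - 6τ)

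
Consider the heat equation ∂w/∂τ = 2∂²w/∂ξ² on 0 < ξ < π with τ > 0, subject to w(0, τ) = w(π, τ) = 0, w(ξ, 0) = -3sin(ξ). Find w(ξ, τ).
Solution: Using separation of variables w = X(ξ)T(τ):
Eigenfunctions: sin(nξ), n = 1, 2, 3, ...
General solution: w(ξ, τ) = Σ c_n sin(nξ) exp(-2n² τ)
Matching w(ξ,0) = -3sin(ξ) term by term: c_1=-3.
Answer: w(ξ, τ) = -3exp(-2τ)sin(ξ)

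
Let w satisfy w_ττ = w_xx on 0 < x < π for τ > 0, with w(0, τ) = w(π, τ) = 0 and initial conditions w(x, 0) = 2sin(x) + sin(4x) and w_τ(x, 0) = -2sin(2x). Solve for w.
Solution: Separating variables: w = Σ [A_n cos(ω_n τ) + B_n sin(ω_n τ)] sin(nx), ω_n = n. From ICs (B_n = velocity coefficient / ω_n): A_1=2, A_4=1, B_2=-1.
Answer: w(x, τ) = 2sin(x)cos(τ) - sin(2x)sin(2τ) + sin(4x)cos(4τ)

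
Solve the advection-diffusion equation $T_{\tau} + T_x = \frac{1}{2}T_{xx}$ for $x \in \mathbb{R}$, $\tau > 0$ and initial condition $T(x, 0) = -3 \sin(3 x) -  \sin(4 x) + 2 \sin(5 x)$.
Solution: Change to a moving frame: let $\eta = x - \tau$, $\sigma = \tau$ and write $T(x,\tau) = u(\eta,\sigma)$.
By the chain rule $T_{\tau} = u_{\sigma} - u_{\eta}$, $T_x = u_{\eta}$, $T_{xx} = u_{\eta\eta}$.
Then $T_{\tau} + T_x = u_{\sigma}$: the advection term cancels and the PDE becomes the heat equation $u_{\sigma} = \frac{1}{2}u_{\eta\eta}$ on $\eta \in \mathbb{R}$.
Initial data: $u(\eta,0) = T(\eta,0) = -3 \sin(3 \eta) - \sin(4 \eta) + 2 \sin(5 \eta)$.
On $\eta \in \mathbb{R}$ each mode satisfies $(\sin(n\eta))'' = -n^2 \sin(n\eta)$, so $e^{-n^2\sigma/2} \sin(n\eta)$ solves the heat equation; by superposition $u(\eta,\sigma) = \sum c_n e^{-n^2\sigma/2} \sin(n\eta)$.
Reading off the coefficients: $c_3=-3, c_4=-1, c_5=2$, so $u(\eta,\sigma) = - e^{-8 \sigma} \sin(4 \eta) - 3 e^{-9 \sigma/2} \sin(3 \eta) + 2 e^{-25 \sigma/2} \sin(5 \eta)$.
Substituting back $\eta = x - \tau$, $\sigma = \tau$: $T(x,\tau) = u(x - \tau, \tau)$.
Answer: $T(x, \tau) = e^{-8 \tau} \sin(4 \tau - 4 x) + 3 e^{-9 \tau/2} \sin(3 \tau - 3 x) - 2 e^{-25 \tau/2} \sin(5 \tau - 5 x)$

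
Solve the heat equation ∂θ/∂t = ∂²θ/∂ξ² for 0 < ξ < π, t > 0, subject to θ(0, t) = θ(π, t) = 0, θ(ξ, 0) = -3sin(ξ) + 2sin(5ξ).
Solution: Separating variables: θ = Σ c_n exp(-n²t) sin(nξ). From θ(ξ,0) = -3sin(ξ) + 2sin(5ξ): c_1=-3, c_5=2.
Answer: θ(ξ, t) = -3exp(-t)sin(ξ) + 2exp(-25t)sin(5ξ)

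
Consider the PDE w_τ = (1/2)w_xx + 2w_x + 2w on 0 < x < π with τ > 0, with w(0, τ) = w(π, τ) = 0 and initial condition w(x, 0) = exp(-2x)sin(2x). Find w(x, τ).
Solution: Substitute w = exp(-2x)u.
Then w_x = exp(-2x)(u_x - 2u), w_xx = exp(-2x)(u_xx - 4u_x + 4u), w_τ = exp(-2x)u_τ; substituting and dividing by exp(-2x), the lower-order terms cancel: u_τ = (1/2)u_xx (standard heat equation).
Data for u: u(x,0) = exp(2x)w(x,0) = sin(2x). The boundary conditions carry over: u(0,τ) = u(π,τ) = 0.
Separating variables: u = Σ c_n exp(-n²τ/2) sin(nx). From u(x,0) = sin(2x): c_2=1.
So u(x,τ) = exp(-2τ)sin(2x), and w(x,τ) = exp(-2x)u(x,τ).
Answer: w(x, τ) = exp(-2x)exp(-2τ)sin(2x)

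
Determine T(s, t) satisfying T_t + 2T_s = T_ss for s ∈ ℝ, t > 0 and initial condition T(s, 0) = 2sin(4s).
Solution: Moving frame: η = s - 2t, σ = t, T = u(η,σ), so T_t = u_σ - 2u_η and T_ss = u_ηη.
Hence T_t + 2T_s = u_σ and the PDE becomes the heat equation u_σ = u_ηη on η ∈ ℝ.
Initial data: u(η,0) = T(η,0) = 2sin(4η). Each mode sin(nη) decays as exp(-n²σ) on ℝ, so u(η,σ) = Σ c_n exp(-n²σ) sin(nη) with c_4=2: u(η,σ) = 2exp(-16σ)sin(4η).
Substituting back: T(s,t) = u(s - 2t, t).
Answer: T(s, t) = 2exp(-16t)sin(4s - 8t)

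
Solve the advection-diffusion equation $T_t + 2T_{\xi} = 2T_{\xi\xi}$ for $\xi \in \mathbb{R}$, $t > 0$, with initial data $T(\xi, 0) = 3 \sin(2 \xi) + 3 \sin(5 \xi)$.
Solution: Moving frame: $\eta = \xi - 2t$, $\sigma = t$, $T = u(\eta,\sigma)$, so $T_t = u_{\sigma} - 2u_{\eta}$ and $T_{\xi\xi} = u_{\eta\eta}$.
Hence $T_t + 2T_{\xi} = u_{\sigma}$ and the PDE becomes the heat equation $u_{\sigma} = 2u_{\eta\eta}$ on $\eta \in \mathbb{R}$.
Initial data: $u(\eta,0) = T(\eta,0) = 3 \sin(2 \eta) + 3 \sin(5 \eta)$. Each mode $\sin(n\eta)$ decays as $e^{-2n^2\sigma}$ on $\mathbb{R}$, so $u(\eta,\sigma) = \sum c_n e^{-2n^2\sigma} \sin(n\eta)$ with $c_2=3, c_5=3$: $u(\eta,\sigma) = 3 e^{-8 \sigma} \sin(2 \eta) + 3 e^{-50 \sigma} \sin(5 \eta)$.
Substituting back: $T(\xi,t) = u(\xi - 2t, t)$.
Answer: $T(\xi, t) = 3 e^{-8 t} \sin(2 \xi - 4 t) + 3 e^{-50 t} \sin(5 \xi - 10 t)$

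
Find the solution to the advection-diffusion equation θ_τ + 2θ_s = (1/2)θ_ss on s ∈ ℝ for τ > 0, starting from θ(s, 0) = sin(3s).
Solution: Moving frame: η = s - 2τ, σ = τ, θ = u(η,σ), so θ_τ = u_σ - 2u_η and θ_ss = u_ηη.
Hence θ_τ + 2θ_s = u_σ and the PDE becomes the heat equation u_σ = (1/2)u_ηη on η ∈ ℝ.
Initial data: u(η,0) = θ(η,0) = sin(3η). Each mode sin(nη) decays as exp(-n²σ/2) on ℝ, so u(η,σ) = Σ c_n exp(-n²σ/2) sin(nη) with c_3=1: u(η,σ) = exp(-9σ/2)sin(3η).
Substituting back: θ(s,τ) = u(s - 2τ, τ).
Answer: θ(s, τ) = exp(-9τ/2)sin(3s - 6τ)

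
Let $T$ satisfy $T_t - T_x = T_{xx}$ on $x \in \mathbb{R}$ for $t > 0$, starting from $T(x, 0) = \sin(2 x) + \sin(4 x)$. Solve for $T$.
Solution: Change to a moving frame: let $\eta = x + t$, $\sigma = t$ and write $T(x,t) = u(\eta,\sigma)$.
By the chain rule $T_t = u_{\sigma} + u_{\eta}$, $T_x = u_{\eta}$, $T_{xx} = u_{\eta\eta}$.
Then $T_t - T_x = u_{\sigma}$: the advection term cancels and the PDE becomes the heat equation $u_{\sigma} = u_{\eta\eta}$ on $\eta \in \mathbb{R}$.
Initial data: $u(\eta,0) = T(\eta,0) = \sin(2 \eta) + \sin(4 \eta)$.
On $\eta \in \mathbb{R}$ each mode satisfies $(\sin(n\eta))'' = -n^2 \sin(n\eta)$, so $e^{-n^2\sigma} \sin(n\eta)$ solves the heat equation; by superposition $u(\eta,\sigma) = \sum c_n e^{-n^2\sigma} \sin(n\eta)$.
Reading off the coefficients: $c_2=1, c_4=1$, so $u(\eta,\sigma) = e^{-4 \sigma} \sin(2 \eta) + e^{-16 \sigma} \sin(4 \eta)$.
Substituting back $\eta = x + t$, $\sigma = t$: $T(x,t) = u(x + t, t)$.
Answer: $T(x, t) = e^{-4 t} \sin(2 t + 2 x) + e^{-16 t} \sin(4 t + 4 x)$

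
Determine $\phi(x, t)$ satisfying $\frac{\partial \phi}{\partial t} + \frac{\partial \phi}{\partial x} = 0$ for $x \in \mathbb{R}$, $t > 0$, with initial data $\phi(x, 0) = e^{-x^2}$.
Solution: By characteristics ($dx/dt = 1$), $\phi(x,t) = f(x - t)$ with $f = \phi( \cdot , 0)$.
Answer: $\phi(x, t) = e^{-(-t + x)^2}$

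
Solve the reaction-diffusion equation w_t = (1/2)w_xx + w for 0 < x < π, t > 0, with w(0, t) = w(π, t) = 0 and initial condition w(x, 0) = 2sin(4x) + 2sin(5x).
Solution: Substitute w = exp(t)u, i.e. u = exp(-t)w.
By the product rule, w_t = exp(t)(u_t + u), w_xx = exp(t)u_xx.
Substituting into the PDE and dividing by exp(t): u_t + u = (1/2)u_xx + u.
The lower-order terms cancel, leaving the standard heat equation u_t = (1/2)u_xx.
Initial data for u: u(x,0) = w(x,0) = 2sin(4x) + 2sin(5x). The boundary conditions carry over: u(0,t) = u(π,t) = 0.
Solve for u:
  Using separation of variables u = X(x)T(t):
  Eigenfunctions: sin(nx), n = 1, 2, 3, ...
  General solution: u(x, t) = Σ c_n sin(nx) exp(-n² t/2)
  Matching u(x,0) = 2sin(4x) + 2sin(5x) term by term: c_4=2, c_5=2.
Hence u(x,t) = 2exp(-8t)sin(4x) + 2exp(-25t/2)sin(5x).
Transform back: w(x,t) = exp(t)u(x,t).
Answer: w(x, t) = 2exp(-7t)sin(4x) + 2exp(-23t/2)sin(5x)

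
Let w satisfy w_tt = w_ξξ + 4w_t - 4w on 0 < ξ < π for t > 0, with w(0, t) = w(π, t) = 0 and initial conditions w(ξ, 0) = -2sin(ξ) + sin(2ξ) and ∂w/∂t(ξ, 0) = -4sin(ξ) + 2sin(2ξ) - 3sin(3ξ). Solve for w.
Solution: Substitute w = exp(2t)u.
Then w_t = exp(2t)(u_t + 2u), w_tt = exp(2t)(u_tt + 4u_t + 4u), w_ξξ = exp(2t)u_ξξ; substituting and dividing by exp(2t), the lower-order terms cancel: u_tt = u_ξξ (standard wave equation).
Data for u: u(ξ,0) = w(ξ,0) = -2sin(ξ) + sin(2ξ); u_t(ξ,0) = w_t(ξ,0) - 2w(ξ,0) = -3sin(3ξ). The boundary conditions carry over: u(0,t) = u(π,t) = 0.
Separating variables: u = Σ [A_n cos(ω_n t) + B_n sin(ω_n t)] sin(nξ), ω_n = n. From ICs (B_n = velocity coefficient / ω_n): A_1=-2, A_2=1, B_3=-1.
So u(ξ,t) = -sin(3t)sin(3ξ) - 2sin(ξ)cos(t) + sin(2ξ)cos(2t), and w(ξ,t) = exp(2t)u(ξ,t).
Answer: w(ξ, t) = -exp(2t)sin(3t)sin(3ξ) - 2exp(2t)sin(ξ)cos(t) + exp(2t)sin(2ξ)cos(2t)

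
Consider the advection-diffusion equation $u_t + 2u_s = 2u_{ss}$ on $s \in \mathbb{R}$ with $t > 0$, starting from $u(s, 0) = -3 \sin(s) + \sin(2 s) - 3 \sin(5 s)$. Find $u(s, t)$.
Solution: Change to a moving frame: let $\eta = s - 2t$, $\sigma = t$ and write $u(s,t) = w(\eta,\sigma)$.
By the chain rule $u_t = w_{\sigma} - 2w_{\eta}$, $u_s = w_{\eta}$, $u_{ss} = w_{\eta\eta}$.
Then $u_t + 2u_s = w_{\sigma}$: the advection term cancels and the PDE becomes the heat equation $w_{\sigma} = 2w_{\eta\eta}$ on $\eta \in \mathbb{R}$.
Initial data: $w(\eta,0) = u(\eta,0) = -3 \sin(\eta) + \sin(2 \eta) - 3 \sin(5 \eta)$.
On $\eta \in \mathbb{R}$ each mode satisfies $(\sin(n\eta))'' = -n^2 \sin(n\eta)$, so $e^{-2n^2\sigma} \sin(n\eta)$ solves the heat equation; by superposition $w(\eta,\sigma) = \sum c_n e^{-2n^2\sigma} \sin(n\eta)$.
Reading off the coefficients: $c_1=-3, c_2=1, c_5=-3$, so $w(\eta,\sigma) = -3 e^{-2 \sigma} \sin(\eta) + e^{-8 \sigma} \sin(2 \eta) - 3 e^{-50 \sigma} \sin(5 \eta)$.
Substituting back $\eta = s - 2t$, $\sigma = t$: $u(s,t) = w(s - 2t, t)$.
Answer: $u(s, t) = -3 e^{-2 t} \sin(s - 2 t) + e^{-8 t} \sin(2 s - 4 t) - 3 e^{-50 t} \sin(5 s - 10 t)$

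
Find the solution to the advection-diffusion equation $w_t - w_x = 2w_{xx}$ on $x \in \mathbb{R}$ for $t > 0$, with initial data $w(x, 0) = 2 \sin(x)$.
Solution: Moving frame: $\eta = x + t$, $\sigma = t$, $w = u(\eta,\sigma)$, so $w_t = u_{\sigma} + u_{\eta}$ and $w_{xx} = u_{\eta\eta}$.
Hence $w_t - w_x = u_{\sigma}$ and the PDE becomes the heat equation $u_{\sigma} = 2u_{\eta\eta}$ on $\eta \in \mathbb{R}$.
Initial data: $u(\eta,0) = w(\eta,0) = 2 \sin(\eta)$. Each mode $\sin(n\eta)$ decays as $e^{-2n^2\sigma}$ on $\mathbb{R}$, so $u(\eta,\sigma) = \sum c_n e^{-2n^2\sigma} \sin(n\eta)$ with $c_1=2$: $u(\eta,\sigma) = 2 e^{-2 \sigma} \sin(\eta)$.
Substituting back: $w(x,t) = u(x + t, t)$.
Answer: $w(x, t) = 2 e^{-2 t} \sin(t + x)$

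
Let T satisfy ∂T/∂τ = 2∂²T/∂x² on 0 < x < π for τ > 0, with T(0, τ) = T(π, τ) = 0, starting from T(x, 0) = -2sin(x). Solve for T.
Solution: Separating variables: T = Σ c_n exp(-2n²τ) sin(nx). From T(x,0) = -2sin(x): c_1=-2.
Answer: T(x, τ) = -2exp(-2τ)sin(x)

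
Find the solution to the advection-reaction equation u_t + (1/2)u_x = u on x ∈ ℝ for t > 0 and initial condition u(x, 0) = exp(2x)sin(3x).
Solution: Substitute u = exp(2x)w.
Then u_x = exp(2x)(w_x + 2w), u_t = exp(2x)w_t; substituting and dividing by exp(2x), the lower-order terms cancel: w_t + (1/2)w_x = 0 (standard advection equation).
Data for w: w(x,0) = exp(-2x)u(x,0) = sin(3x).
By characteristics (dx/dt = 1/2), w(x,t) = f(x - (1/2)t) with f = w(·, 0).
So w(x,t) = -sin(3t/2 - 3x), and u(x,t) = exp(2x)w(x,t).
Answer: u(x, t) = -exp(2x)sin(3t/2 - 3x)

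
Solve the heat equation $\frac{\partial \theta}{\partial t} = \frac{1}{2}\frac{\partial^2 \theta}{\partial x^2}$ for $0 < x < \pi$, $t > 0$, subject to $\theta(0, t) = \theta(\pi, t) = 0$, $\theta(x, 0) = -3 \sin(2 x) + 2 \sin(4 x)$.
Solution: Using separation of variables $\theta = X(x)G(t)$:
Eigenfunctions: $\sin(nx)$, $n = 1, 2, 3, \ldots$
General solution: $\theta(x, t) = \sum c_n \sin(nx) e^{-n^2 t/2}$
Matching $\theta(x,0) = -3 \sin(2 x) + 2 \sin(4 x)$ term by term: $c_2=-3, c_4=2$.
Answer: $\theta(x, t) = -3 e^{-2 t} \sin(2 x) + 2 e^{-8 t} \sin(4 x)$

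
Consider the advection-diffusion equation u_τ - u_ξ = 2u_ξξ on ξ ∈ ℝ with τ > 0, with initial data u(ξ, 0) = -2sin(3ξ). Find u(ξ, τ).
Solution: Change to a moving frame: let η = ξ + τ, σ = τ and write u(ξ,τ) = w(η,σ).
By the chain rule u_τ = w_σ + w_η, u_ξ = w_η, u_ξξ = w_ηη.
Then u_τ - u_ξ = w_σ: the advection term cancels and the PDE becomes the heat equation w_σ = 2w_ηη on η ∈ ℝ.
Initial data: w(η,0) = u(η,0) = -2sin(3η).
On η ∈ ℝ each mode satisfies (sin(nη))″ = -n² sin(nη), so exp(-2n²σ) sin(nη) solves the heat equation; by superposition w(η,σ) = Σ c_n exp(-2n²σ) sin(nη).
Reading off the coefficients: c_3=-2, so w(η,σ) = -2exp(-18σ)sin(3η).
Substituting back η = ξ + τ, σ = τ: u(ξ,τ) = w(ξ + τ, τ).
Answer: u(ξ, τ) = -2exp(-18τ)sin(3ξ + 3τ)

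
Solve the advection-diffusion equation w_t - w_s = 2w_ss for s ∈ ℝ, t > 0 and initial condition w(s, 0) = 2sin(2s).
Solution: Change to a moving frame: let η = s + t, σ = t and write w(s,t) = u(η,σ).
By the chain rule w_t = u_σ + u_η, w_s = u_η, w_ss = u_ηη.
Then w_t - w_s = u_σ: the advection term cancels and the PDE becomes the heat equation u_σ = 2u_ηη on η ∈ ℝ.
Initial data: u(η,0) = w(η,0) = 2sin(2η).
On η ∈ ℝ each mode satisfies (sin(nη))″ = -n² sin(nη), so exp(-2n²σ) sin(nη) solves the heat equation; by superposition u(η,σ) = Σ c_n exp(-2n²σ) sin(nη).
Reading off the coefficients: c_2=2, so u(η,σ) = 2exp(-8σ)sin(2η).
Substituting back η = s + t, σ = t: w(s,t) = u(s + t, t).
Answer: w(s, t) = 2exp(-8t)sin(2s + 2t)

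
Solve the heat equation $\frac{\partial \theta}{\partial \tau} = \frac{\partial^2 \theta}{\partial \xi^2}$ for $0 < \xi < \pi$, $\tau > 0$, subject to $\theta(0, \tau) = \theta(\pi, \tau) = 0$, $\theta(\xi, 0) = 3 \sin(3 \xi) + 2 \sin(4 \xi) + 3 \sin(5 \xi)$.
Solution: Separating variables: $\theta = \sum c_n e^{-n^2\tau} \sin(n\xi)$. From $\theta(\xi,0) = 3 \sin(3 \xi) + 2 \sin(4 \xi) + 3 \sin(5 \xi)$: $c_3=3, c_4=2, c_5=3$.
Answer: $\theta(\xi, \tau) = 3 e^{-9 \tau} \sin(3 \xi) + 2 e^{-16 \tau} \sin(4 \xi) + 3 e^{-25 \tau} \sin(5 \xi)$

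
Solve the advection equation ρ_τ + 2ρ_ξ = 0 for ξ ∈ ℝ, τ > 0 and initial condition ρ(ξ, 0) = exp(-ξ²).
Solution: By characteristics (dξ/dτ = 2), ρ(ξ,τ) = f(ξ - 2τ) with f = ρ(·, 0).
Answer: ρ(ξ, τ) = exp(-(ξ - 2τ)²)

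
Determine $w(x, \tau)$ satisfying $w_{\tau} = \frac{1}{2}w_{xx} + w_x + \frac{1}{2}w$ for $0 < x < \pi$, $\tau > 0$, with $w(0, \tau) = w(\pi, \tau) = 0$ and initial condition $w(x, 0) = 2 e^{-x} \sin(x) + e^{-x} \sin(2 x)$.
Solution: Substitute $w = e^{-x}u$, i.e. $u = e^{x}w$.
By the product rule, $w_x = e^{-x}(u_x - u)$, $w_{xx} = e^{-x}(u_{xx} - 2u_x + u)$, $w_{\tau} = e^{-x}u_{\tau}$.
Substituting into the PDE and dividing by $e^{-x}$: $u_{\tau} = \frac{1}{2}(u_{xx} - 2u_x + u) + (u_x - u) + \frac{1}{2}u$.
The lower-order terms cancel, leaving the standard heat equation $u_{\tau} = \frac{1}{2}u_{xx}$.
Initial data for $u$: $u(x,0) = e^{x}w(x,0) = 2 \sin(x) + \sin(2 x)$. The boundary conditions carry over: $u(0,\tau) = u(\pi,\tau) = 0$.
Solve for $u$:
  Using separation of variables $u = X(x)T(\tau)$:
  Eigenfunctions: $\sin(nx)$, $n = 1, 2, 3, \ldots$
  General solution: $u(x, \tau) = \sum c_n \sin(nx) e^{-n^2 \tau/2}$
  Matching $u(x,0) = 2 \sin(x) + \sin(2 x)$ term by term: $c_1=2, c_2=1$.
Hence $u(x,\tau) = e^{-2 \tau} \sin(2 x) + 2 e^{-\tau/2} \sin(x)$.
Transform back: $w(x,\tau) = e^{-x}u(x,\tau)$.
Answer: $w(x, \tau) = e^{-2 \tau} e^{-x} \sin(2 x) + 2 e^{-\tau/2} e^{-x} \sin(x)$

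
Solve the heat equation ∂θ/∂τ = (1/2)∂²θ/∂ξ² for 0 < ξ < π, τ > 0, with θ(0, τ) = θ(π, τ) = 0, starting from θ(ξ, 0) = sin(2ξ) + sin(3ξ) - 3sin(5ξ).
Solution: Separating variables: θ = Σ c_n exp(-n²τ/2) sin(nξ). From θ(ξ,0) = sin(2ξ) + sin(3ξ) - 3sin(5ξ): c_2=1, c_3=1, c_5=-3.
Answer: θ(ξ, τ) = exp(-2τ)sin(2ξ) + exp(-9τ/2)sin(3ξ) - 3exp(-25τ/2)sin(5ξ)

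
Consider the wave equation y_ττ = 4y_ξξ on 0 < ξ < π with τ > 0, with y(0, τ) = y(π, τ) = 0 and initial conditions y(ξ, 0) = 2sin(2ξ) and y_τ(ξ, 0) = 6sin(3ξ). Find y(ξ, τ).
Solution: Using separation of variables y = X(ξ)T(τ):
Eigenfunctions: sin(nξ), n = 1, 2, 3, ...
General solution: y(ξ, τ) = Σ [A_n cos(2n τ) + B_n sin(2n τ)] sin(nξ)
From y(ξ,0) = 2sin(2ξ): A_2=2. From y_τ(ξ,0) = 6sin(3ξ), using y_τ(ξ,0) = Σ ω_n B_n sin(nξ) with ω_n = 2n: B_3 = 6/6 = 1.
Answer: y(ξ, τ) = 2sin(2ξ)cos(4τ) + sin(3ξ)sin(6τ)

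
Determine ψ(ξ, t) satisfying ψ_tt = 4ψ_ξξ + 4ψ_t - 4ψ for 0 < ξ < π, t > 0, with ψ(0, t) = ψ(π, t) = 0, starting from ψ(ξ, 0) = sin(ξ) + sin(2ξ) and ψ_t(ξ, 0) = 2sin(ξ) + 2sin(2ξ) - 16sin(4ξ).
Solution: Substitute ψ = exp(2t)u, i.e. u = exp(-2t)ψ.
By the product rule, ψ_t = exp(2t)(u_t + 2u), ψ_tt = exp(2t)(u_tt + 4u_t + 4u), ψ_ξξ = exp(2t)u_ξξ.
Substituting into the PDE and dividing by exp(2t): u_tt + 4u_t + 4u = 4u_ξξ + 4(u_t + 2u) - 4u.
The lower-order terms cancel, leaving the standard wave equation u_tt = 4u_ξξ.
Initial data for u: u(ξ,0) = ψ(ξ,0) = sin(ξ) + sin(2ξ); u_t(ξ,0) = ψ_t(ξ,0) - 2ψ(ξ,0) = -16sin(4ξ). The boundary conditions carry over: u(0,t) = u(π,t) = 0.
Solve for u:
  Using separation of variables u = X(ξ)T(t):
  Eigenfunctions: sin(nξ), n = 1, 2, 3, ...
  General solution: u(ξ, t) = Σ [A_n cos(2n t) + B_n sin(2n t)] sin(nξ)
  From u(ξ,0) = sin(ξ) + sin(2ξ): A_1=1, A_2=1. From u_t(ξ,0) = -16sin(4ξ), using u_t(ξ,0) = Σ ω_n B_n sin(nξ) with ω_n = 2n: B_4 = (-16)/8 = -2.
Hence u(ξ,t) = -2sin(8t)sin(4ξ) + sin(ξ)cos(2t) + sin(2ξ)cos(4t).
Transform back: ψ(ξ,t) = exp(2t)u(ξ,t).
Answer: ψ(ξ, t) = -2exp(2t)sin(8t)sin(4ξ) + exp(2t)sin(ξ)cos(2t) + exp(2t)sin(2ξ)cos(4t)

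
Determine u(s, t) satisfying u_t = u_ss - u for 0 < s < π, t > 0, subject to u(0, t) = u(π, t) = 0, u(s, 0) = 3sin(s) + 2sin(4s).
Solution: Substitute u = exp(-t)w.
Then u_t = exp(-t)(w_t - w), u_ss = exp(-t)w_ss; substituting and dividing by exp(-t), the lower-order terms cancel: w_t = w_ss (standard heat equation).
Data for w: w(s,0) = u(s,0) = 3sin(s) + 2sin(4s). The boundary conditions carry over: w(0,t) = w(π,t) = 0.
Separating variables: w = Σ c_n exp(-n²t) sin(ns). From w(s,0) = 3sin(s) + 2sin(4s): c_1=3, c_4=2.
So w(s,t) = 3exp(-t)sin(s) + 2exp(-16t)sin(4s), and u(s,t) = exp(-t)w(s,t).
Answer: u(s, t) = 3exp(-2t)sin(s) + 2exp(-17t)sin(4s)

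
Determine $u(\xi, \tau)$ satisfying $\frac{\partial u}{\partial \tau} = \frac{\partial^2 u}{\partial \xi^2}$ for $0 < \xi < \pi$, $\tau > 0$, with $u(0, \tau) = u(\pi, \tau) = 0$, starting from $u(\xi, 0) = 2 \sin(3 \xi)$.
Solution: Separating variables: $u = \sum c_n e^{-n^2\tau} \sin(n\xi)$. From $u(\xi,0) = 2 \sin(3 \xi)$: $c_3=2$.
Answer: $u(\xi, \tau) = 2 e^{-9 \tau} \sin(3 \xi)$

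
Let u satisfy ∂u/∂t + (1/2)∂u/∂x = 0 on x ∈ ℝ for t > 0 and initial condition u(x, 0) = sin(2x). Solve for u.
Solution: By characteristics (dx/dt = 1/2), u(x,t) = f(x - (1/2)t) with f = u(·, 0).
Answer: u(x, t) = -sin(t - 2x)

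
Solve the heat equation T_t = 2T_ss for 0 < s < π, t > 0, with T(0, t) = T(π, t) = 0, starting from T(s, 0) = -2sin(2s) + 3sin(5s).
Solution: Using separation of variables T = X(s)G(t):
Eigenfunctions: sin(ns), n = 1, 2, 3, ...
General solution: T(s, t) = Σ c_n sin(ns) exp(-2n² t)
Matching T(s,0) = -2sin(2s) + 3sin(5s) term by term: c_2=-2, c_5=3.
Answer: T(s, t) = -2exp(-8t)sin(2s) + 3exp(-50t)sin(5s)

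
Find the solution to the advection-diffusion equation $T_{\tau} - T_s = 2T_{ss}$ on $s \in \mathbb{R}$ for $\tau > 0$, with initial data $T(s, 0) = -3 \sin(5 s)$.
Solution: Change to a moving frame: let $\eta = s + \tau$, $\sigma = \tau$ and write $T(s,\tau) = u(\eta,\sigma)$.
By the chain rule $T_{\tau} = u_{\sigma} + u_{\eta}$, $T_s = u_{\eta}$, $T_{ss} = u_{\eta\eta}$.
Then $T_{\tau} - T_s = u_{\sigma}$: the advection term cancels and the PDE becomes the heat equation $u_{\sigma} = 2u_{\eta\eta}$ on $\eta \in \mathbb{R}$.
Initial data: $u(\eta,0) = T(\eta,0) = -3 \sin(5 \eta)$.
On $\eta \in \mathbb{R}$ each mode satisfies $(\sin(n\eta))'' = -n^2 \sin(n\eta)$, so $e^{-2n^2\sigma} \sin(n\eta)$ solves the heat equation; by superposition $u(\eta,\sigma) = \sum c_n e^{-2n^2\sigma} \sin(n\eta)$.
Reading off the coefficients: $c_5=-3$, so $u(\eta,\sigma) = -3 e^{-50 \sigma} \sin(5 \eta)$.
Substituting back $\eta = s + \tau$, $\sigma = \tau$: $T(s,\tau) = u(s + \tau, \tau)$.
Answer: $T(s, \tau) = -3 e^{-50 \tau} \sin(5 \tau + 5 s)$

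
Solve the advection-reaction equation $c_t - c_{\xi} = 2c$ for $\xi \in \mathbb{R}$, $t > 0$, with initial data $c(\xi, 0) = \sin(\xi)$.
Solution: Substitute $c = e^{2t}u$, i.e. $u = e^{-2t}c$.
By the product rule, $c_t = e^{2t}(u_t + 2u)$, $c_{\xi} = e^{2t}u_{\xi}$.
Substituting into the PDE and dividing by $e^{2t}$: $u_t + 2u - u_{\xi} = 2u$.
The lower-order terms cancel, leaving the standard advection equation $u_t - u_{\xi} = 0$.
Initial data for $u$: $u(\xi,0) = c(\xi,0) = \sin(\xi)$.
Solve for $u$:
  By method of characteristics (waves move left with speed 1):
  Along characteristics $\xi + t =$ const, $u$ is constant, so $u(\xi,t) = f(\xi + t)$ with $f = u( \cdot , 0)$.
Hence $u(\xi,t) = \sin(t + \xi)$.
Transform back: $c(\xi,t) = e^{2t}u(\xi,t)$.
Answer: $c(\xi, t) = e^{2 t} \sin(\xi + t)$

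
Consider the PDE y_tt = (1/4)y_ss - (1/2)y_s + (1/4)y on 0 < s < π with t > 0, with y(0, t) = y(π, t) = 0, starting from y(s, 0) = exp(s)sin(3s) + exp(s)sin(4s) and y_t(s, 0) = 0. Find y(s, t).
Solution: Substitute y = exp(s)u.
Then y_s = exp(s)(u_s + u), y_ss = exp(s)(u_ss + 2u_s + u), y_tt = exp(s)u_tt; substituting and dividing by exp(s), the lower-order terms cancel: u_tt = (1/4)u_ss (standard wave equation).
Data for u: u(s,0) = exp(-s)y(s,0) = sin(3s) + sin(4s); u_t(s,0) = exp(-s)y_t(s,0) = 0. The boundary conditions carry over: u(0,t) = u(π,t) = 0.
Separating variables: u = Σ [A_n cos(ω_n t) + B_n sin(ω_n t)] sin(ns), ω_n = n/2. From ICs: A_3=1, A_4=1.
So u(s,t) = sin(3s)cos(3t/2) + sin(4s)cos(2t), and y(s,t) = exp(s)u(s,t).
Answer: y(s, t) = exp(s)sin(3s)cos(3t/2) + exp(s)sin(4s)cos(2t)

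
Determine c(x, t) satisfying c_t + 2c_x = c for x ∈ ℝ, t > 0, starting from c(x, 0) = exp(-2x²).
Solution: Substitute c = exp(t)u.
Then c_t = exp(t)(u_t + u), c_x = exp(t)u_x; substituting and dividing by exp(t), the lower-order terms cancel: u_t + 2u_x = 0 (standard advection equation).
Data for u: u(x,0) = c(x,0) = exp(-2x²).
By characteristics (dx/dt = 2), u(x,t) = f(x - 2t) with f = u(·, 0).
So u(x,t) = exp(-2(-2t + x)²), and c(x,t) = exp(t)u(x,t).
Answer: c(x, t) = exp(t)exp(-2(-2t + x)²)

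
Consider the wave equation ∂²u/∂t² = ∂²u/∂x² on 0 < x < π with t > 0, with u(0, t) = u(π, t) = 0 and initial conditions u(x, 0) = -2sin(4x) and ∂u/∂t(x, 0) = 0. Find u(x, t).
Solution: Using separation of variables u = X(x)T(t):
Eigenfunctions: sin(nx), n = 1, 2, 3, ...
General solution: u(x, t) = Σ [A_n cos(n t) + B_n sin(n t)] sin(nx)
From u(x,0) = -2sin(4x): A_4=-2. From u_t(x,0) = 0: all B_n = 0.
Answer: u(x, t) = -2sin(4x)cos(4t)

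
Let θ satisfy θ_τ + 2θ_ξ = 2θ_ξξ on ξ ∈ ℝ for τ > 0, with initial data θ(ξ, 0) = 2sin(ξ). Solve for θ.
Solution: Change to a moving frame: let η = ξ - 2τ, σ = τ and write θ(ξ,τ) = u(η,σ).
By the chain rule θ_τ = u_σ - 2u_η, θ_ξ = u_η, θ_ξξ = u_ηη.
Then θ_τ + 2θ_ξ = u_σ: the advection term cancels and the PDE becomes the heat equation u_σ = 2u_ηη on η ∈ ℝ.
Initial data: u(η,0) = θ(η,0) = 2sin(η).
On η ∈ ℝ each mode satisfies (sin(nη))″ = -n² sin(nη), so exp(-2n²σ) sin(nη) solves the heat equation; by superposition u(η,σ) = Σ c_n exp(-2n²σ) sin(nη).
Reading off the coefficients: c_1=2, so u(η,σ) = 2exp(-2σ)sin(η).
Substituting back η = ξ - 2τ, σ = τ: θ(ξ,τ) = u(ξ - 2τ, τ).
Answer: θ(ξ, τ) = 2exp(-2τ)sin(ξ - 2τ)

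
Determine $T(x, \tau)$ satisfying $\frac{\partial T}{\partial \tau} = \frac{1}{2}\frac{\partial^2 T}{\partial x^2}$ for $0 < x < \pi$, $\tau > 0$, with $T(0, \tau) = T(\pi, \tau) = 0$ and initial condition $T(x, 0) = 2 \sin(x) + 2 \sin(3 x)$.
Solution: Separating variables: $T = \sum c_n e^{-n^2\tau/2} \sin(nx)$. From $T(x,0) = 2 \sin(x) + 2 \sin(3 x)$: $c_1=2, c_3=2$.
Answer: $T(x, \tau) = 2 e^{-\tau/2} \sin(x) + 2 e^{-9 \tau/2} \sin(3 x)$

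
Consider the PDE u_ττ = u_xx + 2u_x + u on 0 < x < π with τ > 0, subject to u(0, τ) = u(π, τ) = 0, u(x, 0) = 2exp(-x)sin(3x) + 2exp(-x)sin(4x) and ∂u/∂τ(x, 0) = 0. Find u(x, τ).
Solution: Substitute u = exp(-x)w.
Then u_x = exp(-x)(w_x - w), u_xx = exp(-x)(w_xx - 2w_x + w), u_ττ = exp(-x)w_ττ; substituting and dividing by exp(-x), the lower-order terms cancel: w_ττ = w_xx (standard wave equation).
Data for w: w(x,0) = exp(x)u(x,0) = 2sin(3x) + 2sin(4x); w_τ(x,0) = exp(x)u_τ(x,0) = 0. The boundary conditions carry over: w(0,τ) = w(π,τ) = 0.
Separating variables: w = Σ [A_n cos(ω_n τ) + B_n sin(ω_n τ)] sin(nx), ω_n = n. From ICs: A_3=2, A_4=2.
So w(x,τ) = 2sin(3x)cos(3τ) + 2sin(4x)cos(4τ), and u(x,τ) = exp(-x)w(x,τ).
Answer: u(x, τ) = 2exp(-x)sin(3x)cos(3τ) + 2exp(-x)sin(4x)cos(4τ)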